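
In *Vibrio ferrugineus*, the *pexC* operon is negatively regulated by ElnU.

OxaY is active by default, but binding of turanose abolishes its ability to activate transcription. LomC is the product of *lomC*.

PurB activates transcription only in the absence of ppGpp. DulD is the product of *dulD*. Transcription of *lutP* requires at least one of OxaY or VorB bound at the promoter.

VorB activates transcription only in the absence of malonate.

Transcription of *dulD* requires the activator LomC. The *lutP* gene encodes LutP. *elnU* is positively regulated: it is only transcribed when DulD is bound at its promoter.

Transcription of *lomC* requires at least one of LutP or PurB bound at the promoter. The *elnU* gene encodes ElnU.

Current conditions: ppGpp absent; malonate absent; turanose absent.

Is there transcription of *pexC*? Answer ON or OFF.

Turanose is absent, so OxaY is active.
Malonate is absent, so VorB is active.
Activator OxaY is present, so *lutP* is transcribed.
So LutP is produced and active.
ppGpp is absent, so PurB is active.
Activator LutP is present, so *lomC* is transcribed.
So LomC is produced and active.
No repressor is bound and LomC is active, so *dulD* is transcribed.
So DulD is produced and active.
No repressor is bound and DulD is active, so *elnU* is transcribed.
So ElnU is produced and active.
With repressor ElnU bound, *pexC* is not transcribed.

OFF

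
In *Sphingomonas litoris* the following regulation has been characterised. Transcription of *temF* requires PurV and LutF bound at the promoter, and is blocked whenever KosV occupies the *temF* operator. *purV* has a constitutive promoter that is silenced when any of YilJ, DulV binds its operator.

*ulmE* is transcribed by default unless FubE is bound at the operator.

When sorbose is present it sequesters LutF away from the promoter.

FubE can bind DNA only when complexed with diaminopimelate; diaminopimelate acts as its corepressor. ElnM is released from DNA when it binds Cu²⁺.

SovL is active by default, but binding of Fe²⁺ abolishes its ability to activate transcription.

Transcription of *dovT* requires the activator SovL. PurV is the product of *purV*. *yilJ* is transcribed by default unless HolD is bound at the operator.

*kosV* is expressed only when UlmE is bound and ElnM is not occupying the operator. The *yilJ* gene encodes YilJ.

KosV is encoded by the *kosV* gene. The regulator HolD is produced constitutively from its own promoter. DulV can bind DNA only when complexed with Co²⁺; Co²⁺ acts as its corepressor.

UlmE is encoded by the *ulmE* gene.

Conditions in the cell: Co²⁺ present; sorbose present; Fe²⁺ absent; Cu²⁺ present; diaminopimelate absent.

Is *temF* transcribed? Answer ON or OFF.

Cu²⁺ is present, so ElnM is inactive.
Diaminopimelate is absent, so FubE is inactive.
With no repressor bound, *ulmE* is transcribed.
So UlmE is produced and active.
No repressor is bound and UlmE is active, so *kosV* is transcribed.
So KosV is produced and active.
HolD is produced constitutively and is active.
With repressor HolD bound, *yilJ* is not transcribed.
So YilJ is not produced.
Co²⁺ is present, so DulV is active.
With repressor DulV bound, *purV* is not transcribed.
So PurV is not produced.
Sorbose is present, so LutF is inactive.
With repressor KosV bound, *temF* is not transcribed.

OFF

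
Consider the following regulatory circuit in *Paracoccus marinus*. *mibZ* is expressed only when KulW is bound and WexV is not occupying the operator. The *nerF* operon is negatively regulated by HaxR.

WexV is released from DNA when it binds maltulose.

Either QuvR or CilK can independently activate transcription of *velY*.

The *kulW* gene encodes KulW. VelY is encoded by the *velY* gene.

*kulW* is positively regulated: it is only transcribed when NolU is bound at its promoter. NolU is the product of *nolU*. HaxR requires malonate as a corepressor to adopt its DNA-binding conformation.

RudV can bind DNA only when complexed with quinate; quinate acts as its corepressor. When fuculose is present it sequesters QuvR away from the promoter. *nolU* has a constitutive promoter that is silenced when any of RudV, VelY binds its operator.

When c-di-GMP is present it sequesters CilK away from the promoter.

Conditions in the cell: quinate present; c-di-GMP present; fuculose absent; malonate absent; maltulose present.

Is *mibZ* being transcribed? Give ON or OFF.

OFF

Quinate is present, so RudV is active.
Fuculose is absent, so QuvR is active.
c-di-GMP is present, so CilK is inactive.
Activator QuvR is present, so *velY* is transcribed.
So VelY is produced and active.
With repressor RudV bound, *nolU* is not transcribed.
So NolU is not produced.
Required activator NolU is absent, so *kulW* is not transcribed.
So KulW is not produced.
Maltulose is present, so WexV is inactive.
Required activator KulW is absent, so *mibZ* is not transcribed.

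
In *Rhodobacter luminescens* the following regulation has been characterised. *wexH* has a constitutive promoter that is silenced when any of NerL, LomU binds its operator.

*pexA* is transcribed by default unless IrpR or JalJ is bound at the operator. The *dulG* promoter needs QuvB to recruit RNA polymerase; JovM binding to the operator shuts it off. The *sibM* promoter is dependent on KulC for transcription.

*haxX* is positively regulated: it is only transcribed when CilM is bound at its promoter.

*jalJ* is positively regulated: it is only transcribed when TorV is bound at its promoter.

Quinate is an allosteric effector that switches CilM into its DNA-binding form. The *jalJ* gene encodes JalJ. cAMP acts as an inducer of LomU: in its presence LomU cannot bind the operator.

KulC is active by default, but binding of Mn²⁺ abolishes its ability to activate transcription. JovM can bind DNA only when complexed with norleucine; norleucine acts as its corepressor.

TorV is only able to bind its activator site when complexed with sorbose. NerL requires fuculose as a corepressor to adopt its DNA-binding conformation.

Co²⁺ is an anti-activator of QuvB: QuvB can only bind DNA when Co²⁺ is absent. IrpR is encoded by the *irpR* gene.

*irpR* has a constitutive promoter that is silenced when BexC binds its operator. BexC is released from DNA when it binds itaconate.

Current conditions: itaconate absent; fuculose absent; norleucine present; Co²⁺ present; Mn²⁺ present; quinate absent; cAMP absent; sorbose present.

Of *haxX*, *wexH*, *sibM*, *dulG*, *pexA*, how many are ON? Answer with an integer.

Quinate is absent, so CilM is inactive.
Required activator CilM is absent, so *haxX* is not transcribed.
→ *haxX* is OFF.
Fuculose is absent, so NerL is inactive.
cAMP is absent, so LomU is active.
With repressor LomU bound, *wexH* is not transcribed.
→ *wexH* is OFF.
Mn²⁺ is present, so KulC is inactive.
Required activator KulC is absent, so *sibM* is not transcribed.
→ *sibM* is OFF.
Co²⁺ is present, so QuvB is inactive.
Norleucine is present, so JovM is active.
With repressor JovM bound, *dulG* is not transcribed.
→ *dulG* is OFF.
Itaconate is absent, so BexC is active.
With repressor BexC bound, *irpR* is not transcribed.
So IrpR is not produced.
Sorbose is present, so TorV is active.
No repressor is bound and TorV is active, so *jalJ* is transcribed.
So JalJ is produced and active.
With repressor JalJ bound, *pexA* is not transcribed.
→ *pexA* is OFF.
0 of the 5 genes are transcribed.

0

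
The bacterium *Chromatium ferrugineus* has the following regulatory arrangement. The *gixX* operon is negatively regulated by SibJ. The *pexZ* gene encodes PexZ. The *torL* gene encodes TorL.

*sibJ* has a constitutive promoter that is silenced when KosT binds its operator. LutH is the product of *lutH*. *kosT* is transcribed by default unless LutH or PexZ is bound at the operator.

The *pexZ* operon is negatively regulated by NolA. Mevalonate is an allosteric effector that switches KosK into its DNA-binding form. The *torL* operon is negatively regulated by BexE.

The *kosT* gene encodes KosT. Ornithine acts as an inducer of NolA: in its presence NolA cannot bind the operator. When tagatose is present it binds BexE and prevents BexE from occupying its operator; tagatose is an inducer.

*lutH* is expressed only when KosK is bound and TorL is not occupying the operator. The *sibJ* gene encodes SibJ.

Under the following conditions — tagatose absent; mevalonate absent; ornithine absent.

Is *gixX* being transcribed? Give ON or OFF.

Tagatose is absent, so BexE is active.
With repressor BexE bound, *torL* is not transcribed.
So TorL is not produced.
Mevalonate is absent, so KosK is inactive.
Required activator KosK is absent, so *lutH* is not transcribed.
So LutH is not produced.
Ornithine is absent, so NolA is active.
With repressor NolA bound, *pexZ* is not transcribed.
So PexZ is not produced.
With no repressor bound, *kosT* is transcribed.
So KosT is produced and active.
With repressor KosT bound, *sibJ* is not transcribed.
So SibJ is not produced.
With no repressor bound, *gixX* is transcribed.

ON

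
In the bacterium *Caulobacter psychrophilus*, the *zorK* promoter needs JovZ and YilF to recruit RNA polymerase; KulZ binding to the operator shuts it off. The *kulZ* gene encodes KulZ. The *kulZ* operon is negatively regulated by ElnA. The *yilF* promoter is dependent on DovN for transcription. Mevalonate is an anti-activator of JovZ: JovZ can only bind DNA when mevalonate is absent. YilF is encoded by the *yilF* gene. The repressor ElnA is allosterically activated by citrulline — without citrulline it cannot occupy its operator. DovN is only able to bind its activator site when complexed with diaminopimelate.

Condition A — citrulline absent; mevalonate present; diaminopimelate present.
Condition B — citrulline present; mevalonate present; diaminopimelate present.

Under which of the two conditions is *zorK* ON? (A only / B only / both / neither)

neither

Condition A:
Citrulline is absent, so ElnA is inactive.
With no repressor bound, *kulZ* is transcribed.
So KulZ is produced and active.
Mevalonate is present, so JovZ is inactive.
Diaminopimelate is present, so DovN is active.
No repressor is bound and DovN is active, so *yilF* is transcribed.
So YilF is produced and active.
With repressor KulZ bound, *zorK* is not transcribed.
→ *zorK* is OFF in A.
Condition B:
Citrulline is present, so ElnA is active.
With repressor ElnA bound, *kulZ* is not transcribed.
So KulZ is not produced.
Mevalonate is present, so JovZ is inactive.
Diaminopimelate is present, so DovN is active.
No repressor is bound and DovN is active, so *yilF* is transcribed.
So YilF is produced and active.
Required activator JovZ is absent, so *zorK* is not transcribed.
→ *zorK* is OFF in B.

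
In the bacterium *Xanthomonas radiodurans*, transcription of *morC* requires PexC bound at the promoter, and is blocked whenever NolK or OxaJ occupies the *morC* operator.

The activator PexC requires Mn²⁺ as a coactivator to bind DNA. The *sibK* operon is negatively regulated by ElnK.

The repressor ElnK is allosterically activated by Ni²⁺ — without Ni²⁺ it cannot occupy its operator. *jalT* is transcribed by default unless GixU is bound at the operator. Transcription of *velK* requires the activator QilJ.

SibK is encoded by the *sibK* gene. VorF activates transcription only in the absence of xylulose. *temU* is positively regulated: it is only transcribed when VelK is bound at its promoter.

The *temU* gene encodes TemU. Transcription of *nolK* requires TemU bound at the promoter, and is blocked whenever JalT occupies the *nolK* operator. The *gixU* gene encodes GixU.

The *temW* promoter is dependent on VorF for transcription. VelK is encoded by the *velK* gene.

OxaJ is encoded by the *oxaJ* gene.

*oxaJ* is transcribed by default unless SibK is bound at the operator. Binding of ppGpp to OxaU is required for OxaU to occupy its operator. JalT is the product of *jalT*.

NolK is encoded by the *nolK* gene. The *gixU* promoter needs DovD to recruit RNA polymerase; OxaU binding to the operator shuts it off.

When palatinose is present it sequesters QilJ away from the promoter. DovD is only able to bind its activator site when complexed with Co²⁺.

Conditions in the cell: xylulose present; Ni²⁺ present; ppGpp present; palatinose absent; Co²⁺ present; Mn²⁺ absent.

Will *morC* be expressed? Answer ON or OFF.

Co²⁺ is present, so DovD is active.
ppGpp is present, so OxaU is active.
With repressor OxaU bound, *gixU* is not transcribed.
So GixU is not produced.
With no repressor bound, *jalT* is transcribed.
So JalT is produced and active.
Palatinose is absent, so QilJ is active.
No repressor is bound and QilJ is active, so *velK* is transcribed.
So VelK is produced and active.
No repressor is bound and VelK is active, so *temU* is transcribed.
So TemU is produced and active.
With repressor JalT bound, *nolK* is not transcribed.
So NolK is not produced.
Mn²⁺ is absent, so PexC is inactive.
Ni²⁺ is present, so ElnK is active.
With repressor ElnK bound, *sibK* is not transcribed.
So SibK is not produced.
With no repressor bound, *oxaJ* is transcribed.
So OxaJ is produced and active.
With repressor OxaJ bound, *morC* is not transcribed.

OFF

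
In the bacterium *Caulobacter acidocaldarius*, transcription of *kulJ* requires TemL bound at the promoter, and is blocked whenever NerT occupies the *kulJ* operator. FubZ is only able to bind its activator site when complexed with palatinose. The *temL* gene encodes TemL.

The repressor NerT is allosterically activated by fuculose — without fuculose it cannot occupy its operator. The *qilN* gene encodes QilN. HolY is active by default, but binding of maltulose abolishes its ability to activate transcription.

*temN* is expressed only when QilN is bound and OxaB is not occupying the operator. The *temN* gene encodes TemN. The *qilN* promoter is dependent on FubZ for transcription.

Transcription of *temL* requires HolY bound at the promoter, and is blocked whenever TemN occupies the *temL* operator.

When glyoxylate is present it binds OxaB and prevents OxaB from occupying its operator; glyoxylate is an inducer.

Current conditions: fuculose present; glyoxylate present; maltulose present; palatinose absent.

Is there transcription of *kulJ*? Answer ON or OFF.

Palatinose is absent, so FubZ is inactive.
Required activator FubZ is absent, so *qilN* is not transcribed.
So QilN is not produced.
Glyoxylate is present, so OxaB is inactive.
Required activator QilN is absent, so *temN* is not transcribed.
So TemN is not produced.
Maltulose is present, so HolY is inactive.
Required activator HolY is absent, so *temL* is not transcribed.
So TemL is not produced.
Fuculose is present, so NerT is active.
With repressor NerT bound, *kulJ* is not transcribed.

OFF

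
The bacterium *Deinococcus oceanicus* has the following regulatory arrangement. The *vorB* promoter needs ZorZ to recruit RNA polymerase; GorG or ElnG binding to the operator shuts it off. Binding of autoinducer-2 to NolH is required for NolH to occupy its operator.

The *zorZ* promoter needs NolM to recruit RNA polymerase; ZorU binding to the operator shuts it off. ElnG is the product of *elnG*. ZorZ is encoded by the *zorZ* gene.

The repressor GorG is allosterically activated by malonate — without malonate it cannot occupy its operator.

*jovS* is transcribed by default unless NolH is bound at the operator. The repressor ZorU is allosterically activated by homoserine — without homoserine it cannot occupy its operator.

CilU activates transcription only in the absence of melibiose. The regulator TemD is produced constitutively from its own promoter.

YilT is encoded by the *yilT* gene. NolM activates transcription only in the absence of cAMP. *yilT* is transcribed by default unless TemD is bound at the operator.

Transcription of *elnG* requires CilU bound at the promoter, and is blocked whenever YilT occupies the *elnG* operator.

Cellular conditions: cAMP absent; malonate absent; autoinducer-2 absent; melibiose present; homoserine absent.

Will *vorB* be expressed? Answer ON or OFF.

Malonate is absent, so GorG is inactive.
Homoserine is absent, so ZorU is inactive.
cAMP is absent, so NolM is active.
No repressor is bound and NolM is active, so *zorZ* is transcribed.
So ZorZ is produced and active.
TemD is produced constitutively and is active.
With repressor TemD bound, *yilT* is not transcribed.
So YilT is not produced.
Melibiose is present, so CilU is inactive.
Required activator CilU is absent, so *elnG* is not transcribed.
So ElnG is not produced.
No repressor is bound and ZorZ is active, so *vorB* is transcribed.

ON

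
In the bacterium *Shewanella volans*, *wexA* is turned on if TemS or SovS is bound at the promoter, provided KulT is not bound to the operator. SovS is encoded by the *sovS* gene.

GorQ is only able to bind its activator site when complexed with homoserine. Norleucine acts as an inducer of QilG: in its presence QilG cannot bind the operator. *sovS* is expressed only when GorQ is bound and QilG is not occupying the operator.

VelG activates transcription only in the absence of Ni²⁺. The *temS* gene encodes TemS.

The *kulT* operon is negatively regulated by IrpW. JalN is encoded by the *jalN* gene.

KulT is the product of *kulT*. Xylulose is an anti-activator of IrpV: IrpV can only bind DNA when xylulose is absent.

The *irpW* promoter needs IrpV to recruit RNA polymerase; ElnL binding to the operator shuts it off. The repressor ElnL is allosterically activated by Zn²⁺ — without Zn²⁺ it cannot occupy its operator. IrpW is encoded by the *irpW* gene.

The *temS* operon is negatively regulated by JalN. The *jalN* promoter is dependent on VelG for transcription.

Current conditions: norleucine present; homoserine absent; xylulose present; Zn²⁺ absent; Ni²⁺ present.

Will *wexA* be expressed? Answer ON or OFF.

Xylulose is present, so IrpV is inactive.
Zn²⁺ is absent, so ElnL is inactive.
Required activator IrpV is absent, so *irpW* is not transcribed.
So IrpW is not produced.
With no repressor bound, *kulT* is transcribed.
So KulT is produced and active.
Ni²⁺ is present, so VelG is inactive.
Required activator VelG is absent, so *jalN* is not transcribed.
So JalN is not produced.
With no repressor bound, *temS* is transcribed.
So TemS is produced and active.
Norleucine is present, so QilG is inactive.
Homoserine is absent, so GorQ is inactive.
Required activator GorQ is absent, so *sovS* is not transcribed.
So SovS is not produced.
With repressor KulT bound, *wexA* is not transcribed.

OFF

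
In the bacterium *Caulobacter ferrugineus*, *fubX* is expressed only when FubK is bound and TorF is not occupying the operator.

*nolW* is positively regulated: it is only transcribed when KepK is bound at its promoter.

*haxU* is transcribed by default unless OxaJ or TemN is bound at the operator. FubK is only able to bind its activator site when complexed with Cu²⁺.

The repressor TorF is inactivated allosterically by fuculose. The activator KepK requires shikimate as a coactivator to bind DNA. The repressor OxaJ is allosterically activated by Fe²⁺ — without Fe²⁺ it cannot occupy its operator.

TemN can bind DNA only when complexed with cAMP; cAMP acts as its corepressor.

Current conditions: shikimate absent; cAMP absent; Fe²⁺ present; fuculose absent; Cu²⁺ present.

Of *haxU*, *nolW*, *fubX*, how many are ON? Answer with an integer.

0

Fe²⁺ is present, so OxaJ is active.
cAMP is absent, so TemN is inactive.
With repressor OxaJ bound, *haxU* is not transcribed.
→ *haxU* is OFF.
Shikimate is absent, so KepK is inactive.
Required activator KepK is absent, so *nolW* is not transcribed.
→ *nolW* is OFF.
Cu²⁺ is present, so FubK is active.
Fuculose is absent, so TorF is active.
With repressor TorF bound, *fubX* is not transcribed.
→ *fubX* is OFF.
0 of the 3 genes are transcribed.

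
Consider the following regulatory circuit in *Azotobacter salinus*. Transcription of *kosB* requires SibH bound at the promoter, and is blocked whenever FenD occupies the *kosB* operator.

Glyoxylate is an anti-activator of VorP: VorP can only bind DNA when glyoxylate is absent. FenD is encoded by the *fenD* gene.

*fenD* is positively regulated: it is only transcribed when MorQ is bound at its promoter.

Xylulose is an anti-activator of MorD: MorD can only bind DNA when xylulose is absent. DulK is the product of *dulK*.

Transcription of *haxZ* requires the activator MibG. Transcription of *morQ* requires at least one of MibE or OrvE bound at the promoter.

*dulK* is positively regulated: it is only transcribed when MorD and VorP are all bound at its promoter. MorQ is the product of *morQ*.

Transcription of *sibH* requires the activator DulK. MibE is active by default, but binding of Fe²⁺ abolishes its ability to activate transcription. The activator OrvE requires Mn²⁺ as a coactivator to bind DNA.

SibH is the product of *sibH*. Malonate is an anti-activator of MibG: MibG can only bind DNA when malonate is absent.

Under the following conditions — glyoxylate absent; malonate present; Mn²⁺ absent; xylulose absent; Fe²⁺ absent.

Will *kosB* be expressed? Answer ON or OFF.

Fe²⁺ is absent, so MibE is active.
Mn²⁺ is absent, so OrvE is inactive.
Activator MibE is present, so *morQ* is transcribed.
So MorQ is produced and active.
No repressor is bound and MorQ is active, so *fenD* is transcribed.
So FenD is produced and active.
Xylulose is absent, so MorD is active.
Glyoxylate is absent, so VorP is active.
No repressor is bound and MorD and VorP are active, so *dulK* is transcribed.
So DulK is produced and active.
No repressor is bound and DulK is active, so *sibH* is transcribed.
So SibH is produced and active.
With repressor FenD bound, *kosB* is not transcribed.

OFF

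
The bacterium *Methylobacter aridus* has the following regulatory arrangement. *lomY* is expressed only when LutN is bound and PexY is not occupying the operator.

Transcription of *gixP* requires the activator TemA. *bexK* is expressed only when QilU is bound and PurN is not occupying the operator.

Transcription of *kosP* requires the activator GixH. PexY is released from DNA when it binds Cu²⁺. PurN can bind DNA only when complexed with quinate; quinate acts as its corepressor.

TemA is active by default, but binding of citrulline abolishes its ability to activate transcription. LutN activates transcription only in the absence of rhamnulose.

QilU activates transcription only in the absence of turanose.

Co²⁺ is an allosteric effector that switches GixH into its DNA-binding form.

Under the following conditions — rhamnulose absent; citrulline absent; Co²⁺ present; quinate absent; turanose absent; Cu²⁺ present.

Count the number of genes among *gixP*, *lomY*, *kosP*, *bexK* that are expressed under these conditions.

Citrulline is absent, so TemA is active.
No repressor is bound and TemA is active, so *gixP* is transcribed.
→ *gixP* is ON.
Rhamnulose is absent, so LutN is active.
Cu²⁺ is present, so PexY is inactive.
No repressor is bound and LutN is active, so *lomY* is transcribed.
→ *lomY* is ON.
Co²⁺ is present, so GixH is active.
No repressor is bound and GixH is active, so *kosP* is transcribed.
→ *kosP* is ON.
Turanose is absent, so QilU is active.
Quinate is absent, so PurN is inactive.
No repressor is bound and QilU is active, so *bexK* is transcribed.
→ *bexK* is ON.
4 of the 4 genes are transcribed.

4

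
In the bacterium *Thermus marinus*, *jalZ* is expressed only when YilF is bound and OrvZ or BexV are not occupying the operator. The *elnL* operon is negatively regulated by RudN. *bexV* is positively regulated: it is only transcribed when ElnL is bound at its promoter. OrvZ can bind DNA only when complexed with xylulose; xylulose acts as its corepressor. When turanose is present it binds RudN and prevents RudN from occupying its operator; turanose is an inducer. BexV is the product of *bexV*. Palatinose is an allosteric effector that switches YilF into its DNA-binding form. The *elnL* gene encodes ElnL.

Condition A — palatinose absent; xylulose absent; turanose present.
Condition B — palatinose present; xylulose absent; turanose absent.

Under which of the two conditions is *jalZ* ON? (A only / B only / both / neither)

Condition A:
Palatinose is absent, so YilF is inactive.
Xylulose is absent, so OrvZ is inactive.
Turanose is present, so RudN is inactive.
With no repressor bound, *elnL* is transcribed.
So ElnL is produced and active.
No repressor is bound and ElnL is active, so *bexV* is transcribed.
So BexV is produced and active.
With repressor BexV bound, *jalZ* is not transcribed.
→ *jalZ* is OFF in A.
Condition B:
Palatinose is present, so YilF is active.
Xylulose is absent, so OrvZ is inactive.
Turanose is absent, so RudN is active.
With repressor RudN bound, *elnL* is not transcribed.
So ElnL is not produced.
Required activator ElnL is absent, so *bexV* is not transcribed.
So BexV is not produced.
No repressor is bound and YilF is active, so *jalZ* is transcribed.
→ *jalZ* is ON in B.

B only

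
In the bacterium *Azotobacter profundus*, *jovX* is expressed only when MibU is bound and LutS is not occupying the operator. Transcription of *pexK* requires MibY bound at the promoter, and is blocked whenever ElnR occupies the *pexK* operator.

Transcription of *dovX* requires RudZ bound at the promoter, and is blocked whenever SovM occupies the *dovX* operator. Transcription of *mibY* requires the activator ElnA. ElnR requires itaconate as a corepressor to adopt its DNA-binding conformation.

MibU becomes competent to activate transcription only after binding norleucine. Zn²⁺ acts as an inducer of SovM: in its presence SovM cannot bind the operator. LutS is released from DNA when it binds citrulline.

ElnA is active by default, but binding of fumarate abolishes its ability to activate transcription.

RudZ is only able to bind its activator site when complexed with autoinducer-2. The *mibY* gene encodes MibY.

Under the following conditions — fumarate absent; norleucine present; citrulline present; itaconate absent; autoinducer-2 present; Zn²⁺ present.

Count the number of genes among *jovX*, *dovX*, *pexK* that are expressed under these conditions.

3

Norleucine is present, so MibU is active.
Citrulline is present, so LutS is inactive.
No repressor is bound and MibU is active, so *jovX* is transcribed.
→ *jovX* is ON.
Zn²⁺ is present, so SovM is inactive.
Autoinducer-2 is present, so RudZ is active.
No repressor is bound and RudZ is active, so *dovX* is transcribed.
→ *dovX* is ON.
Fumarate is absent, so ElnA is active.
No repressor is bound and ElnA is active, so *mibY* is transcribed.
So MibY is produced and active.
Itaconate is absent, so ElnR is inactive.
No repressor is bound and MibY is active, so *pexK* is transcribed.
→ *pexK* is ON.
3 of the 3 genes are transcribed.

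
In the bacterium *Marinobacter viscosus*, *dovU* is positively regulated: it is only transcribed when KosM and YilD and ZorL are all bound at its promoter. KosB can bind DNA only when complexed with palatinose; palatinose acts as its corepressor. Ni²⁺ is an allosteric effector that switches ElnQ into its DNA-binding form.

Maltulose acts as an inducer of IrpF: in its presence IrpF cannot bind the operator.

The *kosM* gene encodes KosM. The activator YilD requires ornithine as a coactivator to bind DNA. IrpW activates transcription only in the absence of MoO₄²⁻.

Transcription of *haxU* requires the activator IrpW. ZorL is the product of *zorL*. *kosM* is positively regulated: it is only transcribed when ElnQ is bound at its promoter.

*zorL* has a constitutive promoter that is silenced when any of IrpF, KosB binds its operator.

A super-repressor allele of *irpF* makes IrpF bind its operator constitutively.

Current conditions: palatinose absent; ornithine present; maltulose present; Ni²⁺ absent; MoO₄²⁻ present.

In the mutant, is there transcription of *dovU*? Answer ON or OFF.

Ni²⁺ is absent, so ElnQ is inactive.
Required activator ElnQ is absent, so *kosM* is not transcribed.
So KosM is not produced.
Ornithine is present, so YilD is active.
IrpF is constitutively active in this strain.
Palatinose is absent, so KosB is inactive.
With repressor IrpF bound, *zorL* is not transcribed.
So ZorL is not produced.
Required activator KosM is absent, so *dovU* is not transcribed.

OFF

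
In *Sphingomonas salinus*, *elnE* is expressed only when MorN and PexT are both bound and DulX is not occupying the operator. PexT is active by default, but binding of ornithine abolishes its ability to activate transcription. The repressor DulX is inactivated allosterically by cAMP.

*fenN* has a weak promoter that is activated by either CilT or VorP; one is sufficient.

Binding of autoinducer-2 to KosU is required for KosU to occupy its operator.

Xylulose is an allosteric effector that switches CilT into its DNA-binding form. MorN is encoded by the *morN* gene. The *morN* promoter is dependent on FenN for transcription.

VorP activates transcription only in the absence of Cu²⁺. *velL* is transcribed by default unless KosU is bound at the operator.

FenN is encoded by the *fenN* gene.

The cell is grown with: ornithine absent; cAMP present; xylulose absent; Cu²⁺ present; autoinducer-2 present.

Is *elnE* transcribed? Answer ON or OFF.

cAMP is present, so DulX is inactive.
Xylulose is absent, so CilT is inactive.
Cu²⁺ is present, so VorP is inactive.
No activator is available at the *fenN* promoter, so *fenN* is not transcribed.
So FenN is not produced.
Required activator FenN is absent, so *morN* is not transcribed.
So MorN is not produced.
Ornithine is absent, so PexT is active.
Required activator MorN is absent, so *elnE* is not transcribed.

OFF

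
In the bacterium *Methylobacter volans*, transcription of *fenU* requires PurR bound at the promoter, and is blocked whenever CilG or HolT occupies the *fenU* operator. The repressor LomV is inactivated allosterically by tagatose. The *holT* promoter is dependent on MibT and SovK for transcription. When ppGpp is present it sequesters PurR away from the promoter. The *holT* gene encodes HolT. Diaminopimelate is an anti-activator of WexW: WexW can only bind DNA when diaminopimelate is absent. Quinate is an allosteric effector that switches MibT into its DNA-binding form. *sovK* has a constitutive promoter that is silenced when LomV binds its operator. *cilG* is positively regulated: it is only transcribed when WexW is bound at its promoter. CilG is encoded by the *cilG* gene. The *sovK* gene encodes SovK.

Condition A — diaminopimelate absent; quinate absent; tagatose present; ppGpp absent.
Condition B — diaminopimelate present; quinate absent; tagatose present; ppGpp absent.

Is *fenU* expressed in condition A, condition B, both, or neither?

B only

Condition A:
Diaminopimelate is absent, so WexW is active.
No repressor is bound and WexW is active, so *cilG* is transcribed.
So CilG is produced and active.
Quinate is absent, so MibT is inactive.
Tagatose is present, so LomV is inactive.
With no repressor bound, *sovK* is transcribed.
So SovK is produced and active.
Required activator MibT is absent, so *holT* is not transcribed.
So HolT is not produced.
ppGpp is absent, so PurR is active.
With repressor CilG bound, *fenU* is not transcribed.
→ *fenU* is OFF in A.
Condition B:
Diaminopimelate is present, so WexW is inactive.
Required activator WexW is absent, so *cilG* is not transcribed.
So CilG is not produced.
Quinate is absent, so MibT is inactive.
Tagatose is present, so LomV is inactive.
With no repressor bound, *sovK* is transcribed.
So SovK is produced and active.
Required activator MibT is absent, so *holT* is not transcribed.
So HolT is not produced.
ppGpp is absent, so PurR is active.
No repressor is bound and PurR is active, so *fenU* is transcribed.
→ *fenU* is ON in B.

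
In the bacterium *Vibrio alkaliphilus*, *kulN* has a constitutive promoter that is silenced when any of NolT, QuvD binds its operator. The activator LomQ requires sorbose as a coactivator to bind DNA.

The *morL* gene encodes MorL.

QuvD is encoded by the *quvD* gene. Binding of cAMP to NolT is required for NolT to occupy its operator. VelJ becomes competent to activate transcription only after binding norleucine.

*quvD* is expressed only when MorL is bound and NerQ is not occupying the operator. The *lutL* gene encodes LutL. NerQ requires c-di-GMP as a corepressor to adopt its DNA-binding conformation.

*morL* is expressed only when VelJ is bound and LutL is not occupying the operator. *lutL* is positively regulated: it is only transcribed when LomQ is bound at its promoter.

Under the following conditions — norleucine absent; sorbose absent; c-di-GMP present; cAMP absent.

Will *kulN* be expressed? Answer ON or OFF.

ON

cAMP is absent, so NolT is inactive.
c-di-GMP is present, so NerQ is active.
Sorbose is absent, so LomQ is inactive.
Required activator LomQ is absent, so *lutL* is not transcribed.
So LutL is not produced.
Norleucine is absent, so VelJ is inactive.
Required activator VelJ is absent, so *morL* is not transcribed.
So MorL is not produced.
With repressor NerQ bound, *quvD* is not transcribed.
So QuvD is not produced.
With no repressor bound, *kulN* is transcribed.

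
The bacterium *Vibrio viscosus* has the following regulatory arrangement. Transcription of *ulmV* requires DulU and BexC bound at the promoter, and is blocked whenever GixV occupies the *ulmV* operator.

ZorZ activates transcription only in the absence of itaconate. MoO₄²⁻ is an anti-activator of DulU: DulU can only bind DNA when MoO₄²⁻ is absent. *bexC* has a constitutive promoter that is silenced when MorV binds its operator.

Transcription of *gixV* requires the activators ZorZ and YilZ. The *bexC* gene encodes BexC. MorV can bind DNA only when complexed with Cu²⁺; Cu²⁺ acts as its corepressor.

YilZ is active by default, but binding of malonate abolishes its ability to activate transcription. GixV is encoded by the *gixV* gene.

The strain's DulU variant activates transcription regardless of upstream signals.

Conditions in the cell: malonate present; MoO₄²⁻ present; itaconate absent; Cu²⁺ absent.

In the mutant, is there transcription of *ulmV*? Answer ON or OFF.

ON

Itaconate is absent, so ZorZ is active.
Malonate is present, so YilZ is inactive.
Required activator YilZ is absent, so *gixV* is not transcribed.
So GixV is not produced.
DulU is constitutively active in this strain.
Cu²⁺ is absent, so MorV is inactive.
With no repressor bound, *bexC* is transcribed.
So BexC is produced and active.
No repressor is bound and DulU and BexC are active, so *ulmV* is transcribed.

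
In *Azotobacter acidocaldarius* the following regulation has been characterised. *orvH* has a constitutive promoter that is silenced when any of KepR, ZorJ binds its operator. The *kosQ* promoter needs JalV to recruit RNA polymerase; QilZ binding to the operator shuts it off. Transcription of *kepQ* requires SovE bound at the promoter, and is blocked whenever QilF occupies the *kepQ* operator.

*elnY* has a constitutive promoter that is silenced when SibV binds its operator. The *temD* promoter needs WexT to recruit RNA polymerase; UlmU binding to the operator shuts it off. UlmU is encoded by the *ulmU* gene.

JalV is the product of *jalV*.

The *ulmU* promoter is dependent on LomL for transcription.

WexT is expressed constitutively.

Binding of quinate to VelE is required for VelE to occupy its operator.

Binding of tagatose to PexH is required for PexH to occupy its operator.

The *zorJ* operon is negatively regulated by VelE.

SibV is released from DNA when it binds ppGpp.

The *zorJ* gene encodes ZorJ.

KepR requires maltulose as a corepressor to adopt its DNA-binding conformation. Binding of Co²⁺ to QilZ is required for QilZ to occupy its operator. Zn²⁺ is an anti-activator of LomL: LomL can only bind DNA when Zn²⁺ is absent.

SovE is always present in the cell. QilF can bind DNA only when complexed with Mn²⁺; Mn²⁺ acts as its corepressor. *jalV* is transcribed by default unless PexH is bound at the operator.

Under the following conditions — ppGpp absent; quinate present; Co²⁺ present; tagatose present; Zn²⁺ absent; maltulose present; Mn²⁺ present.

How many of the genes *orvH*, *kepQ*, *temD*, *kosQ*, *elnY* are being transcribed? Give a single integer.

0

Maltulose is present, so KepR is active.
Quinate is present, so VelE is active.
With repressor VelE bound, *zorJ* is not transcribed.
So ZorJ is not produced.
With repressor KepR bound, *orvH* is not transcribed.
→ *orvH* is OFF.
Mn²⁺ is present, so QilF is active.
SovE is produced constitutively and is active.
With repressor QilF bound, *kepQ* is not transcribed.
→ *kepQ* is OFF.
Zn²⁺ is absent, so LomL is active.
No repressor is bound and LomL is active, so *ulmU* is transcribed.
So UlmU is produced and active.
WexT is produced constitutively and is active.
With repressor UlmU bound, *temD* is not transcribed.
→ *temD* is OFF.
Tagatose is present, so PexH is active.
With repressor PexH bound, *jalV* is not transcribed.
So JalV is not produced.
Co²⁺ is present, so QilZ is active.
With repressor QilZ bound, *kosQ* is not transcribed.
→ *kosQ* is OFF.
ppGpp is absent, so SibV is active.
With repressor SibV bound, *elnY* is not transcribed.
→ *elnY* is OFF.
0 of the 5 genes are transcribed.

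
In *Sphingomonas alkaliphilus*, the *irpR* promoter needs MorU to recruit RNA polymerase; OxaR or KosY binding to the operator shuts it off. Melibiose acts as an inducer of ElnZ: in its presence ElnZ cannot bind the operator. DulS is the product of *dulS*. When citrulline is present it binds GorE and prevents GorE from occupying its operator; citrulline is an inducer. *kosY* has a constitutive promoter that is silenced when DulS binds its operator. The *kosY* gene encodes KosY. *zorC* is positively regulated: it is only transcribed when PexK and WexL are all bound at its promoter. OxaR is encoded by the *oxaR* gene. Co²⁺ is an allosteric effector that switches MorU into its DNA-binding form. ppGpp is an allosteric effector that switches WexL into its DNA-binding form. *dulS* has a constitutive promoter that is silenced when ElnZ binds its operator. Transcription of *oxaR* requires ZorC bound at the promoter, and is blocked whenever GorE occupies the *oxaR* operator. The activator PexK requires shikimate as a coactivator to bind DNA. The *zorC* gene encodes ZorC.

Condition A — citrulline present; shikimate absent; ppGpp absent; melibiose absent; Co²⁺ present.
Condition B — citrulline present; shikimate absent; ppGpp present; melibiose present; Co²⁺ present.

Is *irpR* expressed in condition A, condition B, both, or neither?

Condition A:
Citrulline is present, so GorE is inactive.
Shikimate is absent, so PexK is inactive.
ppGpp is absent, so WexL is inactive.
Required activator PexK is absent, so *zorC* is not transcribed.
So ZorC is not produced.
Required activator ZorC is absent, so *oxaR* is not transcribed.
So OxaR is not produced.
Melibiose is absent, so ElnZ is active.
With repressor ElnZ bound, *dulS* is not transcribed.
So DulS is not produced.
With no repressor bound, *kosY* is transcribed.
So KosY is produced and active.
Co²⁺ is present, so MorU is active.
With repressor KosY bound, *irpR* is not transcribed.
→ *irpR* is OFF in A.
Condition B:
Citrulline is present, so GorE is inactive.
Shikimate is absent, so PexK is inactive.
ppGpp is present, so WexL is active.
Required activator PexK is absent, so *zorC* is not transcribed.
So ZorC is not produced.
Required activator ZorC is absent, so *oxaR* is not transcribed.
So OxaR is not produced.
Melibiose is present, so ElnZ is inactive.
With no repressor bound, *dulS* is transcribed.
So DulS is produced and active.
With repressor DulS bound, *kosY* is not transcribed.
So KosY is not produced.
Co²⁺ is present, so MorU is active.
No repressor is bound and MorU is active, so *irpR* is transcribed.
→ *irpR* is ON in B.

B only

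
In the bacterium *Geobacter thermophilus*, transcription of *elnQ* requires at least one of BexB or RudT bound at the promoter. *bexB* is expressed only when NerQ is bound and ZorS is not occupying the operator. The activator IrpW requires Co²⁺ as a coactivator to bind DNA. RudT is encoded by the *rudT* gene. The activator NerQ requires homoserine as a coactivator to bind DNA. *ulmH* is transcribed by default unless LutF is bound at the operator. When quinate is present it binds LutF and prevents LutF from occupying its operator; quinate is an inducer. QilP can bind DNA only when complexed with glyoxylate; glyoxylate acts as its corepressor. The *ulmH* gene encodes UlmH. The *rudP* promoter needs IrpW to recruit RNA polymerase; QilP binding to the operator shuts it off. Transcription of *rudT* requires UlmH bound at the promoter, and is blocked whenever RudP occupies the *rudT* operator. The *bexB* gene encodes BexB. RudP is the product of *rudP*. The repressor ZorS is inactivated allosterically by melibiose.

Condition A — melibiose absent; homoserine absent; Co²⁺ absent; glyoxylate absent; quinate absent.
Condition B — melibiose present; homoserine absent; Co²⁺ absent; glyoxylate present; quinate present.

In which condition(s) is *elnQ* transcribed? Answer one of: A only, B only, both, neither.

Condition A:
Melibiose is absent, so ZorS is active.
Homoserine is absent, so NerQ is inactive.
With repressor ZorS bound, *bexB* is not transcribed.
So BexB is not produced.
Co²⁺ is absent, so IrpW is inactive.
Glyoxylate is absent, so QilP is inactive.
Required activator IrpW is absent, so *rudP* is not transcribed.
So RudP is not produced.
Quinate is absent, so LutF is active.
With repressor LutF bound, *ulmH* is not transcribed.
So UlmH is not produced.
Required activator UlmH is absent, so *rudT* is not transcribed.
So RudT is not produced.
No activator is available at the *elnQ* promoter, so *elnQ* is not transcribed.
→ *elnQ* is OFF in A.
Condition B:
Melibiose is present, so ZorS is inactive.
Homoserine is absent, so NerQ is inactive.
Required activator NerQ is absent, so *bexB* is not transcribed.
So BexB is not produced.
Co²⁺ is absent, so IrpW is inactive.
Glyoxylate is present, so QilP is active.
With repressor QilP bound, *rudP* is not transcribed.
So RudP is not produced.
Quinate is present, so LutF is inactive.
With no repressor bound, *ulmH* is transcribed.
So UlmH is produced and active.
No repressor is bound and UlmH is active, so *rudT* is transcribed.
So RudT is produced and active.
Activator RudT is present, so *elnQ* is transcribed.
→ *elnQ* is ON in B.

B only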